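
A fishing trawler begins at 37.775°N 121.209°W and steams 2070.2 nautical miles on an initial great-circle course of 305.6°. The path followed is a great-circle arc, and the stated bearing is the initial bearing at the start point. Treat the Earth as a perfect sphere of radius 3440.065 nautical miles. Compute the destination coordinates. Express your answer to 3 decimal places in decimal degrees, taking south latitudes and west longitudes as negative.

δ = 2070.2/3440.065 = 0.601791 rad (34.4801°).
Converting: φ₁ = 0.659298 rad, θ = 5.333726 rad.
sin φ₂ = sin φ₁ cos δ + cos φ₁ sin δ cos θ = (0.612562)(0.824323) + (0.790422)(0.566120)(0.582123) = 0.765434
φ₂ = asin(0.765434) = 0.871715 rad = 49.946°.
For the longitude increment, Δλ = atan2( sin θ sin δ cos φ₁, cos δ − sin φ₁ sin φ₂ ) = atan2(-0.363841, 0.355447) = -45.669°.
Hence λ₂ = -121.209° + -45.669° = -166.878°.

latitude 49.946°, longitude -166.878°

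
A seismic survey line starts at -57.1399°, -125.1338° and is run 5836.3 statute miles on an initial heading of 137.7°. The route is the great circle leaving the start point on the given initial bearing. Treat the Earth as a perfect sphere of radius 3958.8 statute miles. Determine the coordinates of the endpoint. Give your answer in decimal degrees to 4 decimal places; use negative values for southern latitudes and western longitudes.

The arc subtends δ = 5836.3/3958.8 = 1.474260 rad at the centre.
With φ₁ = -57.1399° = -0.997279 rad and θ = 137.7° = 2.403318 rad:
sin φ₂ = sin φ₁ cos δ + cos φ₁ sin δ cos θ = (-0.839998)(0.096387) + (0.542590)(0.995344)(-0.739631) = -0.480412
φ₂ = asin(-0.480412) = -0.501125 rad = -28.7123°.
For the longitude increment, Δλ = atan2( sin θ sin δ cos φ₁, cos δ − sin φ₁ sin φ₂ ) = atan2(0.363469, -0.307159) = 130.2003°.
Hence λ₂ = -125.1338° + 130.2003° = 5.0665°.

latitude -28.7123°, longitude 5.0665°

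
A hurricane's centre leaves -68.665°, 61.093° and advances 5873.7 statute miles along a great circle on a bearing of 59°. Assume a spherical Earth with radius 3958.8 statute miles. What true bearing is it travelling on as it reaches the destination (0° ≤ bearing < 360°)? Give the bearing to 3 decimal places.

final bearing 18.277°

Central angle δ = d/R = 1.483707 rad.
Start latitude φ₁ = -1.198430 rad; initial bearing θ = 1.029744 rad.
sin φ₂ = sin φ₁ cos δ + cos φ₁ sin δ cos θ = (-0.931469)(0.086979) + (0.363820)(0.996210)(0.515038) = 0.105653
φ₂ = asin(0.105653) = 0.105850 rad = 6.065°.
Then Δλ = atan2(0.310673, 0.185391) = 1.032776 rad, from sin θ sin δ cos φ₁ over cos δ − sin φ₁ sin φ₂.
λ₂ = λ₁ + Δλ = 120.267°.
The forward bearing on arrival equals the back-azimuth from the destination plus 180°.
Back-azimuth from P₂ (6.065°, 120.267°) to P₁ (-68.665°, 61.093°), with Δλ' = λ₁ − λ₂ = -59.174°: atan2( sin Δλ' cos φ₁ , cos φ₂ sin φ₁ − sin φ₂ cos φ₁ cos Δλ' ) = 198.277°.
Final bearing = (198.277° + 180°) mod 360° = 18.277°.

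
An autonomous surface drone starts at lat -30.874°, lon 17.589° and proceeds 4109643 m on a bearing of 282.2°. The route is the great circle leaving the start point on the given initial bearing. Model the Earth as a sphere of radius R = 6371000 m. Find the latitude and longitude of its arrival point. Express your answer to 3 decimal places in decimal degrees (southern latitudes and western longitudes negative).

latitude -17.517°, longitude -20.453°

Central angle δ = d/R = 0.645055 rad.
With φ₁ = -30.874° = -0.538853 rad and θ = 282.2° = 4.925319 rad:
sin φ₂ = sin φ₁ cos δ + cos φ₁ sin δ cos θ = (-0.513152)(0.799067) + (0.858298)(0.601242)(0.211325) = -0.300990
φ₂ = asin(-0.300990) = -0.305730 rad = -17.517°.
Then Δλ = atan2(-0.504390, 0.644614) = -0.663960 rad, from sin θ sin δ cos φ₁ over cos δ − sin φ₁ sin φ₂.
Hence λ₂ = 17.589° + -38.042° = -20.453°.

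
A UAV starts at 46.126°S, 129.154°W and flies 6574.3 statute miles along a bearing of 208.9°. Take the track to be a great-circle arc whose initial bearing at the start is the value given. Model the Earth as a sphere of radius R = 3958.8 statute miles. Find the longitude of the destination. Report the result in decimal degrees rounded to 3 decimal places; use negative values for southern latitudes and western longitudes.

longitude 85.715°

δ = 6574.3/3958.8 = 1.660680 rad (95.1500°).
With φ₁ = -46.126° = -0.805051 rad and θ = 208.9° = 3.645993 rad:
Destination latitude: φ₂ = arcsin( sin φ₁ cos δ + cos φ₁ sin δ cos θ ) = arcsin(-0.539606) = -32.657°.
Δλ = atan2( sin θ sin δ cos φ₁ , cos δ − sin φ₁ sin φ₂ ) = atan2(-0.333599, -0.478746) = -2.533006 rad = -145.131°.
λ₂ = -129.154° + -145.131° = -274.285°, normalized to (−180°, 180°] → 85.715°.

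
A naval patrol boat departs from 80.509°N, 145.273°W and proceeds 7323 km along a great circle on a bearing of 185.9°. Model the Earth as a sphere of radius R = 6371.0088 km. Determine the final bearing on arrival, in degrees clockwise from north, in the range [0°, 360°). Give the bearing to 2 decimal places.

Angular distance δ = d/R = 7323 / 6371.0088 = 1.149426 rad.
With φ₁ = 80.509° = 1.405147 rad and θ = 185.9° = 3.244567 rad:
sin φ₂ = sin φ₁ cos δ + cos φ₁ sin δ cos θ = (0.986312)(0.409012) + (0.164893)(0.912529)(-0.994703) = 0.253741
φ₂ = asin(0.253741) = 0.256546 rad = 14.699°.
Then Δλ = atan2(-0.015467, 0.158744) = -0.097128 rad, from sin θ sin δ cos φ₁ over cos δ − sin φ₁ sin φ₂.
Hence λ₂ = -145.273° + -5.565° = -150.838°.
The forward bearing on arrival equals the back-azimuth from the destination plus 180°.
Back-azimuth from P₂ (14.70°, -150.84°) to P₁ (80.51°, -145.27°), with Δλ' = λ₁ − λ₂ = 5.57°: atan2( sin Δλ' cos φ₁ , cos φ₂ sin φ₁ − sin φ₂ cos φ₁ cos Δλ' ) = 1.00°.
Final bearing = (1.00° + 180°) mod 360° = 181.00°.

final bearing 181.00°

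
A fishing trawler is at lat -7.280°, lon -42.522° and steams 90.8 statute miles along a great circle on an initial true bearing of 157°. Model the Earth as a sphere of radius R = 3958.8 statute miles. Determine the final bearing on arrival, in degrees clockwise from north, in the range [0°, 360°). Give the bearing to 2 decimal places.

final bearing 156.93°

Central angle δ = d/R = 0.022936 rad.
With φ₁ = -7.280° = -0.127060 rad and θ = 157° = 2.740167 rad:
Destination latitude: φ₂ = arcsin( sin φ₁ cos δ + cos φ₁ sin δ cos θ ) = arcsin(-0.147626) = -8.489°.
For the longitude increment, Δλ = atan2( sin θ sin δ cos φ₁, cos δ − sin φ₁ sin φ₂ ) = atan2(0.008889, 0.981030) = 0.519°.
λ₂ = -42.522° + 0.519° = -42.003°.
The forward bearing on arrival equals the back-azimuth from the destination plus 180°.
Back-azimuth from P₂ (-8.49°, -42.00°) to P₁ (-7.28°, -42.52°), with Δλ' = λ₁ − λ₂ = -0.52°: atan2( sin Δλ' cos φ₁ , cos φ₂ sin φ₁ − sin φ₂ cos φ₁ cos Δλ' ) = 336.93°.
Final bearing = (336.93° + 180°) mod 360° = 156.93°.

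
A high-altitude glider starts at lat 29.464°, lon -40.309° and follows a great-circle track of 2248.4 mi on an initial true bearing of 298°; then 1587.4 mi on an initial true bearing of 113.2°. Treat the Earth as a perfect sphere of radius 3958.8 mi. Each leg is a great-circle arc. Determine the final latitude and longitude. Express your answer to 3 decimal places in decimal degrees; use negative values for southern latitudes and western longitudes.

latitude 27.733°, longitude -54.313°

Apply the spherical direct solution leg by leg, carrying full precision between legs.
Leg 1: from (29.464°, -40.309°), δ = 2248.4/3958.8 = 0.567950 rad, θ = 298° → φ = 39.385°, λ = -78.224°.
Leg 2: from (39.385°, -78.224°), δ = 1587.4/3958.8 = 0.400980 rad, θ = 113.2° → φ = 27.733°, λ = -54.313°.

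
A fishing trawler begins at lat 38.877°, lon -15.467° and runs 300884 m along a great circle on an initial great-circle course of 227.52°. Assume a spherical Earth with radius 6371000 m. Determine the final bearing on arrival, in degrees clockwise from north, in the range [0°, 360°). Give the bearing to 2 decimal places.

final bearing 225.98°

The arc subtends δ = 300884/6371000 = 0.047227 rad at the centre.
Converting: φ₁ = 0.678532 rad, θ = 3.970973 rad.
Destination latitude: φ₂ = arcsin( sin φ₁ cos δ + cos φ₁ sin δ cos θ ) = arcsin(0.602131) = 37.023°.
Then Δλ = atan2(-0.027105, 0.620957) = -0.043623 rad, from sin θ sin δ cos φ₁ over cos δ − sin φ₁ sin φ₂.
λ₂ = -15.467° + -2.499° = -17.966°.
The forward bearing on arrival equals the back-azimuth from the destination plus 180°.
Back-azimuth from P₂ (37.02°, -17.97°) to P₁ (38.88°, -15.47°), with Δλ' = λ₁ − λ₂ = 2.50°: atan2( sin Δλ' cos φ₁ , cos φ₂ sin φ₁ − sin φ₂ cos φ₁ cos Δλ' ) = 45.98°.
Final bearing = (45.98° + 180°) mod 360° = 225.98°.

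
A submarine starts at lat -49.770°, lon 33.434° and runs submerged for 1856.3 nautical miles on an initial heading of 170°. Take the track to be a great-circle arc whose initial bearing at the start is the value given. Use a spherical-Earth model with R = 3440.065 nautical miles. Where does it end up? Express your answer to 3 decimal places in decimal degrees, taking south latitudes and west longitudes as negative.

latitude -79.046°, longitude 61.437°

Angular distance δ = d/R = 1856.3 / 3440.065 = 0.539612 rad.
With φ₁ = -49.770° = -0.868650 rad and θ = 170° = 2.967060 rad:
Destination latitude: φ₂ = arcsin( sin φ₁ cos δ + cos φ₁ sin δ cos θ ) = arcsin(-0.981779) = -79.046°.
Δλ = atan2( sin θ sin δ cos φ₁ , cos δ − sin φ₁ sin φ₂ ) = atan2(0.057624, 0.108361) = 0.488745 rad = 28.003°.
λ₂ = 33.434° + 28.003° = 61.437°.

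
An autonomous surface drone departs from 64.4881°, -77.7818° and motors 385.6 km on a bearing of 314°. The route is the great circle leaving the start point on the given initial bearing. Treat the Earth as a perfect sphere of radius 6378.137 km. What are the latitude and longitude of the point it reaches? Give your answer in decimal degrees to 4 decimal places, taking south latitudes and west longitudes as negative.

Angular distance δ = d/R = 385.6 / 6378.137 = 0.060457 rad.
Converting: φ₁ = 1.125530 rad, θ = 5.480334 rad.
sin φ₂ = sin φ₁ cos δ + cos φ₁ sin δ cos θ = (0.902496)(0.998173) + (0.430699)(0.060420)(0.694658) = 0.918924
φ₂ = asin(0.918924) = 1.165344 rad = 66.7693°.
For the longitude increment, Δλ = atan2( sin θ sin δ cos φ₁, cos δ − sin φ₁ sin φ₂ ) = atan2(-0.018719, 0.168848) = -6.3262°.
Hence λ₂ = -77.7818° + -6.3262° = -84.1080°.

latitude 66.7693°, longitude -84.1080°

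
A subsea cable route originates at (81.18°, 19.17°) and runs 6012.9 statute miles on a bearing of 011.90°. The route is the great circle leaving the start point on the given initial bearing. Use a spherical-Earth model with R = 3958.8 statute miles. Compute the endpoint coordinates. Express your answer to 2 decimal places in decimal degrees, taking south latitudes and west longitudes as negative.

Angular distance δ = d/R = 6012.9 / 3958.8 = 1.518869 rad.
With φ₁ = 81.18° = 1.416858 rad and θ = 11.9° = 0.207694 rad:
Destination latitude: φ₂ = arcsin( sin φ₁ cos δ + cos φ₁ sin δ cos θ ) = arcsin(0.201123) = 11.60°.
Δλ = atan2( sin θ sin δ cos φ₁ , cos δ − sin φ₁ sin φ₂ ) = atan2(0.031575, -0.146841) = 2.929791 rad = 167.86°.
λ₂ = 19.17° + 167.86° = 187.03°, normalized to (−180°, 180°] → -172.97°.

latitude 11.60°, longitude -172.97°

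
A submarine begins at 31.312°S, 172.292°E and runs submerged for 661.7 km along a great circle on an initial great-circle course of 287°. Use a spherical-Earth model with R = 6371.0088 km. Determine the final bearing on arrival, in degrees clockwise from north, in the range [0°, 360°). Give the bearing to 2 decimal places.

δ = 661.7/6371.0088 = 0.103861 rad (5.9508°).
Converting: φ₁ = -0.546497 rad, θ = 5.009095 rad.
Applying the spherical law of cosines for sides, sin φ₂ = sin φ₁ cos δ + cos φ₁ sin δ cos θ = -0.491001, so φ₂ = -29.406°.
Δλ = atan2( sin θ sin δ cos φ₁ , cos δ − sin φ₁ sin φ₂ ) = atan2(-0.084704, 0.739439) = -0.114055 rad = -6.535°.
Hence λ₂ = 172.292° + -6.535° = 165.757°.
The forward bearing on arrival equals the back-azimuth from the destination plus 180°.
Back-azimuth from P₂ (-29.41°, 165.76°) to P₁ (-31.31°, 172.29°), with Δλ' = λ₁ − λ₂ = 6.53°: atan2( sin Δλ' cos φ₁ , cos φ₂ sin φ₁ − sin φ₂ cos φ₁ cos Δλ' ) = 110.31°.
Final bearing = (110.31° + 180°) mod 360° = 290.31°.

final bearing 290.31°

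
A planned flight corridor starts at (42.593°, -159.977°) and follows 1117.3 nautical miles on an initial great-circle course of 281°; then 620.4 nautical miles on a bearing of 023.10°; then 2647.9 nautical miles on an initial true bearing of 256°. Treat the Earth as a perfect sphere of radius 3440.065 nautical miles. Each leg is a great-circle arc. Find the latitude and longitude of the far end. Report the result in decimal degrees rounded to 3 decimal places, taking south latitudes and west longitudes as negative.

Apply the spherical direct solution leg by leg, carrying full precision between legs.
Leg 1: from (42.593°, -159.977°), δ = 1117.3/3440.065 = 0.324790 rad, θ = 281° → φ = 43.332°, λ = 174.514°.
Leg 2: from (43.332°, 174.514°), δ = 620.4/3440.065 = 0.180345 rad, θ = 23.1° → φ = 52.665°, λ = -178.822°.
Leg 3: from (52.665°, -178.822°), δ = 2647.9/3440.065 = 0.769724 rad, θ = 256° → φ = 27.961°, λ = 131.315°.

latitude 27.961°, longitude 131.315°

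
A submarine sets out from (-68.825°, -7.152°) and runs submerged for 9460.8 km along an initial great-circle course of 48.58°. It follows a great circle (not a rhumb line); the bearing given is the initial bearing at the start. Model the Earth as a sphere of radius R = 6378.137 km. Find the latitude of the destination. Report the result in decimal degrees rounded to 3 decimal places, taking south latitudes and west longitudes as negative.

latitude 9.009°

δ = 9460.8/6378.137 = 1.483317 rad (84.9878°).
With φ₁ = -68.825° = -1.201223 rad and θ = 48.58° = 0.847881 rad:
sin φ₂ = sin φ₁ cos δ + cos φ₁ sin δ cos θ = (-0.932482)(0.087368) + (0.361218)(0.996176)(0.661574) = 0.156590
φ₂ = asin(0.156590) = 0.157237 rad = 9.009°.
Then Δλ = atan2(0.269834, 0.233385) = 0.857705 rad, from sin θ sin δ cos φ₁ over cos δ − sin φ₁ sin φ₂.
λ₂ = -7.152° + 49.143° = 41.991°.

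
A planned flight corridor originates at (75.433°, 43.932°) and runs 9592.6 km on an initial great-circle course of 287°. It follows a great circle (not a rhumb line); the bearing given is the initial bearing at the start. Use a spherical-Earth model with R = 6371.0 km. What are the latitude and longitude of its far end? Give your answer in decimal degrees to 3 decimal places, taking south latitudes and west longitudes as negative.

latitude 7.838°, longitude -61.644°

The arc subtends δ = 9592.6/6371 = 1.505666 rad at the centre.
Start latitude φ₁ = 1.316554 rad; initial bearing θ = 5.009095 rad.
Destination latitude: φ₂ = arcsin( sin φ₁ cos δ + cos φ₁ sin δ cos θ ) = arcsin(0.136371) = 7.838°.
Then Δλ = atan2(-0.240012, -0.066903) = -1.842645 rad, from sin θ sin δ cos φ₁ over cos δ − sin φ₁ sin φ₂.
λ₂ = 43.932° + -105.576° = -61.644°.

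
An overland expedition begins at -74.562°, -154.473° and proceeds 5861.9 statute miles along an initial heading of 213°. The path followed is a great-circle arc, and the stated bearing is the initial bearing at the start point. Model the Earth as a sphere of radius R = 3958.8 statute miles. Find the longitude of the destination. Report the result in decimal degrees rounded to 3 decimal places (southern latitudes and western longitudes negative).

longitude 60.302°

Central angle δ = d/R = 1.480726 rad.
With φ₁ = -74.562° = -1.301352 rad and θ = 213° = 3.717551 rad:
Destination latitude: φ₂ = arcsin( sin φ₁ cos δ + cos φ₁ sin δ cos θ ) = arcsin(-0.309048) = -18.002°.
Δλ = atan2( sin θ sin δ cos φ₁ , cos δ − sin φ₁ sin φ₂ ) = atan2(-0.144393, -0.207949) = -2.534658 rad = -145.225°.
λ₂ = -154.473° + -145.225° = -299.698°, normalized to (−180°, 180°] → 60.302°.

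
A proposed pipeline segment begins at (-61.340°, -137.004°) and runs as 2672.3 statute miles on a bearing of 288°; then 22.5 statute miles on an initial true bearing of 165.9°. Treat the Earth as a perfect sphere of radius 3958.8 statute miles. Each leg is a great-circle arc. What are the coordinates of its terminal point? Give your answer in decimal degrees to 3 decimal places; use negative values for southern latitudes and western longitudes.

latitude -36.645°, longitude 175.557°

Apply the spherical direct solution leg by leg, carrying full precision between legs.
Leg 1: from (-61.340°, -137.004°), δ = 2672.3/3958.8 = 0.675028 rad, θ = 288° → φ = -36.329°, λ = 175.458°.
Leg 2: from (-36.329°, 175.458°), δ = 22.5/3958.8 = 0.005684 rad, θ = 165.9° → φ = -36.645°, λ = 175.557°.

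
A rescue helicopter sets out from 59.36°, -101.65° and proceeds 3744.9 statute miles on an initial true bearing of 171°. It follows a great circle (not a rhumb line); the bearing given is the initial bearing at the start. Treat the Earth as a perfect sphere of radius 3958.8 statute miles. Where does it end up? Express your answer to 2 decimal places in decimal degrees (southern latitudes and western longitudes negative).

The arc subtends δ = 3744.9/3958.8 = 0.945968 rad at the centre.
Start latitude φ₁ = 1.036027 rad; initial bearing θ = 2.984513 rad.
Destination latitude: φ₂ = arcsin( sin φ₁ cos δ + cos φ₁ sin δ cos θ ) = arcsin(0.095026) = 5.45°.
Δλ = atan2( sin θ sin δ cos φ₁ , cos δ − sin φ₁ sin φ₂ ) = atan2(0.064663, 0.503198) = 0.127803 rad = 7.32°.
Hence λ₂ = -101.65° + 7.32° = -94.33°.

latitude 5.45°, longitude -94.33°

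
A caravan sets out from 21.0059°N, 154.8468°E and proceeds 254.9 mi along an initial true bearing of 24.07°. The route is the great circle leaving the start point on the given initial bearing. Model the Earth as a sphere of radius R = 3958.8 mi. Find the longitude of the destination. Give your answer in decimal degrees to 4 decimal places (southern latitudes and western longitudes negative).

longitude 156.4977°

Central angle δ = d/R = 0.064388 rad.
With φ₁ = 21.0059° = 0.366622 rad and θ = 24.07° = 0.420101 rad:
Applying the spherical law of cosines for sides, sin φ₂ = sin φ₁ cos δ + cos φ₁ sin δ cos θ = 0.412566, so φ₂ = 24.3661°.
For the longitude increment, Δλ = atan2( sin θ sin δ cos φ₁, cos δ − sin φ₁ sin φ₂ ) = atan2(0.024499, 0.850038) = 1.6509°.
λ₂ = λ₁ + Δλ = 156.4977°.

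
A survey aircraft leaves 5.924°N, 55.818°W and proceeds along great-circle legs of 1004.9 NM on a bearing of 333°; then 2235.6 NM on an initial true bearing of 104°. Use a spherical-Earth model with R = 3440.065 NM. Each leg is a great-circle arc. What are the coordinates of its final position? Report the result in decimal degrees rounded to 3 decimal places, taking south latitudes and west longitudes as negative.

latitude 8.337°, longitude -27.457°

Apply the spherical direct solution leg by leg, carrying full precision between legs.
Leg 1: from (5.924°, -55.818°), δ = 1004.9/3440.065 = 0.292117 rad, θ = 333° → φ = 20.736°, λ = -63.854°.
Leg 2: from (20.736°, -63.854°), δ = 2235.6/3440.065 = 0.649871 rad, θ = 104° → φ = 8.337°, λ = -27.457°.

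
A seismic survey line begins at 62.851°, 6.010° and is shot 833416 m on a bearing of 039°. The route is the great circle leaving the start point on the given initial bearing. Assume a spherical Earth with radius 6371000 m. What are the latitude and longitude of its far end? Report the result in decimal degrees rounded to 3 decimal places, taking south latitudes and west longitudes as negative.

The arc subtends δ = 833416/6371000 = 0.130814 rad at the centre.
With φ₁ = 62.851° = 1.096957 rad and θ = 39° = 0.680678 rad:
Destination latitude: φ₂ = arcsin( sin φ₁ cos δ + cos φ₁ sin δ cos θ ) = arcsin(0.928477) = 68.199°.
Δλ = atan2( sin θ sin δ cos φ₁ , cos δ − sin φ₁ sin φ₂ ) = atan2(0.037458, 0.165276) = 0.222873 rad = 12.770°.
λ₂ = λ₁ + Δλ = 18.780°.

latitude 68.199°, longitude 18.780°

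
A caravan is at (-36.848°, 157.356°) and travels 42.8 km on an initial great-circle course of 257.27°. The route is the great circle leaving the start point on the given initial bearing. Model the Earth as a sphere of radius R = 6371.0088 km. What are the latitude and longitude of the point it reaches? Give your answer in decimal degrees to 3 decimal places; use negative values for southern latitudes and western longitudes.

latitude -36.932°, longitude 156.886°

The arc subtends δ = 42.8/6371.0088 = 0.006718 rad at the centre.
Start latitude φ₁ = -0.643119 rad; initial bearing θ = 4.490209 rad.
Destination latitude: φ₂ = arcsin( sin φ₁ cos δ + cos φ₁ sin δ cos θ ) = arcsin(-0.600865) = -36.932°.
Then Δλ = atan2(-0.005244, 0.639642) = -0.008198 rad, from sin θ sin δ cos φ₁ over cos δ − sin φ₁ sin φ₂.
Hence λ₂ = 157.356° + -0.470° = 156.886°.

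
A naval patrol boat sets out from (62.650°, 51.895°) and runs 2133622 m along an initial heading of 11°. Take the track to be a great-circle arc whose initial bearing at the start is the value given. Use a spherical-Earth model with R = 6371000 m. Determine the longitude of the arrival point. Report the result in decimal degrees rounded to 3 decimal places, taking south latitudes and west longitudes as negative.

δ = 2133622/6371000 = 0.334896 rad (19.1881°).
Start latitude φ₁ = 1.093449 rad; initial bearing θ = 0.191986 rad.
sin φ₂ = sin φ₁ cos δ + cos φ₁ sin δ cos θ = (0.888217)(0.944445) + (0.459425)(0.328671)(0.981627) = 0.987097
φ₂ = asin(0.987097) = 1.409978 rad = 80.786°.
For the longitude increment, Δλ = atan2( sin θ sin δ cos φ₁, cos δ − sin φ₁ sin φ₂ ) = atan2(0.028812, 0.067689) = 23.057°.
Hence λ₂ = 51.895° + 23.057° = 74.952°.

longitude 74.952°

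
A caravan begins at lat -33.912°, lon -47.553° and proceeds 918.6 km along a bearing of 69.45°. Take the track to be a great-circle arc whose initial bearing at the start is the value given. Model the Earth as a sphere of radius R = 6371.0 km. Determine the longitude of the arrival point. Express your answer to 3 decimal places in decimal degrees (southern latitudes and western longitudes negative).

Central angle δ = d/R = 0.144185 rad.
With φ₁ = -33.912° = -0.591876 rad and θ = 69.45° = 1.212131 rad:
sin φ₂ = sin φ₁ cos δ + cos φ₁ sin δ cos θ = (-0.557919)(0.989623) + (0.829895)(0.143686)(0.351025) = -0.510272
φ₂ = asin(-0.510272) = -0.535501 rad = -30.682°.
Then Δλ = atan2(0.111656, 0.704933) = 0.157087 rad, from sin θ sin δ cos φ₁ over cos δ − sin φ₁ sin φ₂.
λ₂ = -47.553° + 9.000° = -38.553°.

longitude -38.553°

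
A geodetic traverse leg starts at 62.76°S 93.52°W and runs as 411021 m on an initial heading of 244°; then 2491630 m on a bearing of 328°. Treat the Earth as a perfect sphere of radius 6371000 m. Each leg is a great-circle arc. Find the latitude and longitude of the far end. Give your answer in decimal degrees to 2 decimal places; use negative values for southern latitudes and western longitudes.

latitude -43.74°, longitude -117.40°

Apply the spherical direct solution leg by leg, carrying full precision between legs.
Leg 1: from (-62.76°, -93.52°), δ = 411021/6371000 = 0.064514 rad, θ = 244° → φ = -64.18°, λ = -101.17°.
Leg 2: from (-64.18°, -101.17°), δ = 2491630/6371000 = 0.391089 rad, θ = 328° → φ = -43.74°, λ = -117.40°.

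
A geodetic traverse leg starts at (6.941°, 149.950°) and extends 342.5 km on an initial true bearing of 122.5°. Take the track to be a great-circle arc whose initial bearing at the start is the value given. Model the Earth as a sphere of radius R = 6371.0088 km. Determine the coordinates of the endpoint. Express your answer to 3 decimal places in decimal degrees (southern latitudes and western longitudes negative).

latitude 5.279°, longitude 152.559°

δ = 342.5/6371.0088 = 0.053759 rad (3.0802°).
Converting: φ₁ = 0.121143 rad, θ = 2.138028 rad.
Destination latitude: φ₂ = arcsin( sin φ₁ cos δ + cos φ₁ sin δ cos θ ) = arcsin(0.092013) = 5.279°.
For the longitude increment, Δλ = atan2( sin θ sin δ cos φ₁, cos δ − sin φ₁ sin φ₂ ) = atan2(0.044986, 0.987436) = 2.609°.
λ₂ = λ₁ + Δλ = 152.559°.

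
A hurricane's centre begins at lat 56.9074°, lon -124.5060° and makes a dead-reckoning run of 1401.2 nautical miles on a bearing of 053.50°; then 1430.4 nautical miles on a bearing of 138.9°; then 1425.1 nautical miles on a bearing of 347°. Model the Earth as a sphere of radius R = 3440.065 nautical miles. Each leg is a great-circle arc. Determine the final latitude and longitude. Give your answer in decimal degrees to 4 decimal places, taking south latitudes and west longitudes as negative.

Apply the spherical direct solution leg by leg, carrying full precision between legs.
Leg 1: from (56.9074°, -124.5060°), δ = 1401.2/3440.065 = 0.407318 rad, θ = 53.5° → φ = 63.8839°, λ = -78.1679°.
Leg 2: from (63.8839°, -78.1679°), δ = 1430.4/3440.065 = 0.415806 rad, θ = 138.9° → φ = 43.4252°, λ = -56.7229°.
Leg 3: from (43.4252°, -56.7229°), δ = 1425.1/3440.065 = 0.414265 rad, θ = 347° → φ = 66.0790°, λ = -69.6263°.

latitude 66.0790°, longitude -69.6263°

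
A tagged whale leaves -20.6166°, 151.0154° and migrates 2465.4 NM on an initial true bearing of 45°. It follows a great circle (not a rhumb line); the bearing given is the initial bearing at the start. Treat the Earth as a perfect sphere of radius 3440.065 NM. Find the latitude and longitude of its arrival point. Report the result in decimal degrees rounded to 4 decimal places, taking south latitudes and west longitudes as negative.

latitude 9.7440°, longitude 179.1330°

The arc subtends δ = 2465.4/3440.065 = 0.716673 rad at the centre.
Converting: φ₁ = -0.359828 rad, θ = 0.785398 rad.
Applying the spherical law of cosines for sides, sin φ₂ = sin φ₁ cos δ + cos φ₁ sin δ cos θ = 0.169246, so φ₂ = 9.7440°.
For the longitude increment, Δλ = atan2( sin θ sin δ cos φ₁, cos δ − sin φ₁ sin φ₂ ) = atan2(0.434737, 0.813589) = 28.1176°.
λ₂ = λ₁ + Δλ = 179.1330°.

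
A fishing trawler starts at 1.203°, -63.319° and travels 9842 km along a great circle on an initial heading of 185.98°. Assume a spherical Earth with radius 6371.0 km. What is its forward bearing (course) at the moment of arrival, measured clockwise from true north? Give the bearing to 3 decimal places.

δ = 9842/6371 = 1.544812 rad (88.5112°).
Start latitude φ₁ = 0.020996 rad; initial bearing θ = 3.245963 rad.
sin φ₂ = sin φ₁ cos δ + cos φ₁ sin δ cos θ = (0.020995)(0.025981) + (0.999780)(0.999662)(-0.994558) = -0.993458
φ₂ = asin(-0.993458) = -1.456348 rad = -83.443°.
Δλ = atan2( sin θ sin δ cos φ₁ , cos δ − sin φ₁ sin φ₂ ) = atan2(-0.104123, 0.046838) = -1.148078 rad = -65.780°.
λ₂ = -63.319° + -65.780° = -129.099°.
The forward bearing on arrival equals the back-azimuth from the destination plus 180°.
Back-azimuth from P₂ (-83.443°, -129.099°) to P₁ (1.203°, -63.319°), with Δλ' = λ₁ − λ₂ = 65.780°: atan2( sin Δλ' cos φ₁ , cos φ₂ sin φ₁ − sin φ₂ cos φ₁ cos Δλ' ) = 65.795°.
Final bearing = (65.795° + 180°) mod 360° = 245.795°.

final bearing 245.795°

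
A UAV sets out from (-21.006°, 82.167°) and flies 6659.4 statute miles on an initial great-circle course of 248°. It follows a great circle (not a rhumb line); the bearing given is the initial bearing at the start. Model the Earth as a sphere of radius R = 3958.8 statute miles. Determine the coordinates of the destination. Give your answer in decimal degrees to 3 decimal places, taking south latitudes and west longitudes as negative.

latitude -17.921°, longitude -22.270°

δ = 6659.4/3958.8 = 1.682176 rad (96.3816°).
Converting: φ₁ = -0.366624 rad, θ = 4.328417 rad.
sin φ₂ = sin φ₁ cos δ + cos φ₁ sin δ cos θ = (-0.358466)(-0.111150) + (0.933543)(0.993804)(-0.374607) = -0.307701
φ₂ = asin(-0.307701) = -0.312776 rad = -17.921°.
Then Δλ = atan2(-0.860203, -0.221450) = -1.822765 rad, from sin θ sin δ cos φ₁ over cos δ − sin φ₁ sin φ₂.
λ₂ = 82.167° + -104.437° = -22.270°.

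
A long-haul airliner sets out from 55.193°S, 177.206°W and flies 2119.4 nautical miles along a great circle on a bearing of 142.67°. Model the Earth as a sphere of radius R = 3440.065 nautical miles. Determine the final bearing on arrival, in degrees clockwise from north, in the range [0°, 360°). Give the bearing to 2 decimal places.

final bearing 73.27°

δ = 2119.4/3440.065 = 0.616093 rad (35.2995°).
Converting: φ₁ = -0.963300 rad, θ = 2.490061 rad.
Applying the spherical law of cosines for sides, sin φ₂ = sin φ₁ cos δ + cos φ₁ sin δ cos θ = -0.932396, so φ₂ = -68.811°.
Then Δλ = atan2(0.200020, 0.050571) = 1.323156 rad, from sin θ sin δ cos φ₁ over cos δ − sin φ₁ sin φ₂.
λ₂ = λ₁ + Δλ = -101.395°.
The forward bearing on arrival equals the back-azimuth from the destination plus 180°.
Back-azimuth from P₂ (-68.81°, -101.39°) to P₁ (-55.19°, -177.21°), with Δλ' = λ₁ − λ₂ = -75.81°: atan2( sin Δλ' cos φ₁ , cos φ₂ sin φ₁ − sin φ₂ cos φ₁ cos Δλ' ) = 253.27°.
Final bearing = (253.27° + 180°) mod 360° = 73.27°.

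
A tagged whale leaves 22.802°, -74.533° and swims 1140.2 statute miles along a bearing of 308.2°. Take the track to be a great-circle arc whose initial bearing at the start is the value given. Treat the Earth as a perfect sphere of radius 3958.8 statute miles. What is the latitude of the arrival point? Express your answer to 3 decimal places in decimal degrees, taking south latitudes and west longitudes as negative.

Angular distance δ = d/R = 1140.2 / 3958.8 = 0.288017 rad.
Converting: φ₁ = 0.397970 rad, θ = 5.379105 rad.
sin φ₂ = sin φ₁ cos δ + cos φ₁ sin δ cos θ = (0.387548)(0.958809) + (0.921850)(0.284051)(0.618408) = 0.533516
φ₂ = asin(0.533516) = 0.562752 rad = 32.243°.
Δλ = atan2( sin θ sin δ cos φ₁ , cos δ − sin φ₁ sin φ₂ ) = atan2(-0.205778, 0.752046) = -0.267087 rad = -15.303°.
Hence λ₂ = -74.533° + -15.303° = -89.836°.

latitude 32.243°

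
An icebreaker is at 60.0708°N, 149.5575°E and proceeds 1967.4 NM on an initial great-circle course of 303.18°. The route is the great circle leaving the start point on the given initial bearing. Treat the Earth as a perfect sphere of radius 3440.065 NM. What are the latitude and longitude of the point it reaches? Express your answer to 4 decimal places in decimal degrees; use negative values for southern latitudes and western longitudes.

δ = 1967.4/3440.065 = 0.571908 rad (32.7679°).
Start latitude φ₁ = 1.048433 rad; initial bearing θ = 5.291489 rad.
Destination latitude: φ₂ = arcsin( sin φ₁ cos δ + cos φ₁ sin δ cos θ ) = arcsin(0.876518) = 61.2252°.
Then Δλ = atan2(-0.226011, 0.081242) = -1.225719 rad, from sin θ sin δ cos φ₁ over cos δ − sin φ₁ sin φ₂.
Hence λ₂ = 149.5575° + -70.2285° = 79.3290°.

latitude 61.2252°, longitude 79.3290°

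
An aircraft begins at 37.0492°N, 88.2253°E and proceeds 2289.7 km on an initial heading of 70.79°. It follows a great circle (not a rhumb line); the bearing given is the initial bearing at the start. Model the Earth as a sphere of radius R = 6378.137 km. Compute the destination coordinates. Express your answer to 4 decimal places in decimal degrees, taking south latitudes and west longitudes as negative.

Central angle δ = d/R = 0.358992 rad.
With φ₁ = 37.0492° = 0.646631 rad and θ = 70.79° = 1.235519 rad:
Destination latitude: φ₂ = arcsin( sin φ₁ cos δ + cos φ₁ sin δ cos θ ) = arcsin(0.656354) = 41.0224°.
For the longitude increment, Δλ = atan2( sin θ sin δ cos φ₁, cos δ − sin φ₁ sin φ₂ ) = atan2(0.264790, 0.540798) = 26.0877°.
λ₂ = 88.2253° + 26.0877° = 114.3130°.

latitude 41.0224°, longitude 114.3130°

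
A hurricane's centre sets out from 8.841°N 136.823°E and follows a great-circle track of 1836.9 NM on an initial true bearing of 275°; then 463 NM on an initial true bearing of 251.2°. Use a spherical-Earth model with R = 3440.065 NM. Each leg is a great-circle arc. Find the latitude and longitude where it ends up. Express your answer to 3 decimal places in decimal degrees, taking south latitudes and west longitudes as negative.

Apply the spherical direct solution leg by leg, carrying full precision between legs.
Leg 1: from (8.841°, 136.823°), δ = 1836.9/3440.065 = 0.533972 rad, θ = 275° → φ = 10.144°, λ = 105.821°.
Leg 2: from (10.144°, 105.821°), δ = 463/3440.065 = 0.134590 rad, θ = 251.2° → φ = 7.583°, λ = 98.458°.

latitude 7.583°, longitude 98.458°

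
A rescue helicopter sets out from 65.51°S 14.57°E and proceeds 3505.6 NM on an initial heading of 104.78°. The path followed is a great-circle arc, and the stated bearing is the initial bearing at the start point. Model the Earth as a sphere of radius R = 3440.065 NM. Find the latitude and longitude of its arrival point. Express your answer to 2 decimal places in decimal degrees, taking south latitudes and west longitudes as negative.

latitude -34.55°, longitude 103.21°

δ = 3505.6/3440.065 = 1.019051 rad (58.3873°).
Start latitude φ₁ = -1.143365 rad; initial bearing θ = 1.828756 rad.
Destination latitude: φ₂ = arcsin( sin φ₁ cos δ + cos φ₁ sin δ cos θ ) = arcsin(-0.567075) = -34.55°.
Δλ = atan2( sin θ sin δ cos φ₁ , cos δ − sin φ₁ sin φ₂ ) = atan2(0.341341, 0.008117) = 1.547021 rad = 88.64°.
λ₂ = 14.57° + 88.64° = 103.21°.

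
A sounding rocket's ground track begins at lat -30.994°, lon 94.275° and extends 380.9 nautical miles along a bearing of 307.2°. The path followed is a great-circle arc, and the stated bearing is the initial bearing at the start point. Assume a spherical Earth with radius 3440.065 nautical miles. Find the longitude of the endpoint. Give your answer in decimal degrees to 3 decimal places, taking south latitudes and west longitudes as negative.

The arc subtends δ = 380.9/3440.065 = 0.110725 rad at the centre.
Start latitude φ₁ = -0.540947 rad; initial bearing θ = 5.361651 rad.
Applying the spherical law of cosines for sides, sin φ₂ = sin φ₁ cos δ + cos φ₁ sin δ cos θ = -0.454526, so φ₂ = -27.034°.
For the longitude increment, Δλ = atan2( sin θ sin δ cos φ₁, cos δ − sin φ₁ sin φ₂ ) = atan2(-0.075449, 0.759819) = -5.671°.
λ₂ = 94.275° + -5.671° = 88.604°.

longitude 88.604°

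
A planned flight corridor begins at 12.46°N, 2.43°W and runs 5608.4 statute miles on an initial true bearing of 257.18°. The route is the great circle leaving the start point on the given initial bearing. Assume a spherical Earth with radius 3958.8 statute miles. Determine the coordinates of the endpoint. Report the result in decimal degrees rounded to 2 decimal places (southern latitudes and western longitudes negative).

latitude -10.43°, longitude -80.86°

δ = 5608.4/3958.8 = 1.416692 rad (81.1705°).
Converting: φ₁ = 0.217468 rad, θ = 4.488638 rad.
Destination latitude: φ₂ = arcsin( sin φ₁ cos δ + cos φ₁ sin δ cos θ ) = arcsin(-0.180977) = -10.43°.
For the longitude increment, Δλ = atan2( sin θ sin δ cos φ₁, cos δ − sin φ₁ sin φ₂ ) = atan2(-0.940823, 0.192542) = -78.43°.
λ₂ = λ₁ + Δλ = -80.86°.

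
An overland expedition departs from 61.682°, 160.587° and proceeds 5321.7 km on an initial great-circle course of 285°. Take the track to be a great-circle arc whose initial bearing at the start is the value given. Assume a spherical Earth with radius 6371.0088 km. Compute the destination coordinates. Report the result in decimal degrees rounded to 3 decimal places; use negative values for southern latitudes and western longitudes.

latitude 42.977°, longitude 82.364°

Central angle δ = d/R = 0.835299 rad.
With φ₁ = 61.682° = 1.076554 rad and θ = 285° = 4.974188 rad:
Destination latitude: φ₂ = arcsin( sin φ₁ cos δ + cos φ₁ sin δ cos θ ) = arcsin(0.681698) = 42.977°.
For the longitude increment, Δλ = atan2( sin θ sin δ cos φ₁, cos δ − sin φ₁ sin φ₂ ) = atan2(-0.339755, 0.070837) = -78.223°.
Hence λ₂ = 160.587° + -78.223° = 82.364°.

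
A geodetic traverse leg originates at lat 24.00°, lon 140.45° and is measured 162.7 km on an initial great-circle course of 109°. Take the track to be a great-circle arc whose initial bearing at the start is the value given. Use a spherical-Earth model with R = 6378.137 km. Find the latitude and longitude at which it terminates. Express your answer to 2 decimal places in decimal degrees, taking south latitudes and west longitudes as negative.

Angular distance δ = d/R = 162.7 / 6378.137 = 0.025509 rad.
Converting: φ₁ = 0.418879 rad, θ = 1.902409 rad.
sin φ₂ = sin φ₁ cos δ + cos φ₁ sin δ cos θ = (0.406737)(0.999675) + (0.913545)(0.025506)(-0.325568) = 0.399018
φ₂ = asin(0.399018) = 0.410446 rad = 23.52°.
Δλ = atan2( sin θ sin δ cos φ₁ , cos δ − sin φ₁ sin φ₂ ) = atan2(0.022032, 0.837379) = 0.026304 rad = 1.51°.
λ₂ = λ₁ + Δλ = 141.96°.

latitude 23.52°, longitude 141.96°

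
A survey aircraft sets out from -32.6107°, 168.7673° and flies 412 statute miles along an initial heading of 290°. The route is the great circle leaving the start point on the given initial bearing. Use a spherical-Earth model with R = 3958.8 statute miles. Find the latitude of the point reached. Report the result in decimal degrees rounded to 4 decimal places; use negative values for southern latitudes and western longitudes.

latitude -30.4033°

δ = 412/3958.8 = 0.104072 rad (5.9629°).
Converting: φ₁ = -0.569164 rad, θ = 5.061455 rad.
sin φ₂ = sin φ₁ cos δ + cos φ₁ sin δ cos θ = (-0.538928)(0.994589) + (0.842352)(0.103884)(0.342020) = -0.506083
φ₂ = asin(-0.506083) = -0.530637 rad = -30.4033°.
Then Δλ = atan2(-0.082230, 0.721847) = -0.113427 rad, from sin θ sin δ cos φ₁ over cos δ − sin φ₁ sin φ₂.
λ₂ = 168.7673° + -6.4989° = 162.2684°.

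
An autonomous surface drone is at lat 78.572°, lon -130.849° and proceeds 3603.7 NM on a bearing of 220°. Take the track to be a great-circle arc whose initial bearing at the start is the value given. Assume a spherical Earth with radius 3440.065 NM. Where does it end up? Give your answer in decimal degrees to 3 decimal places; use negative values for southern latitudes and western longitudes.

δ = 3603.7/3440.065 = 1.047567 rad (60.0212°).
With φ₁ = 78.572° = 1.371340 rad and θ = 220° = 3.839724 rad:
sin φ₂ = sin φ₁ cos δ + cos φ₁ sin δ cos θ = (0.980174)(0.499680) + (0.198136)(0.866210)(-0.766044) = 0.358299
φ₂ = asin(0.358299) = 0.366445 rad = 20.996°.
Then Δλ = atan2(-0.110320, 0.148484) = -0.638990 rad, from sin θ sin δ cos φ₁ over cos δ − sin φ₁ sin φ₂.
Hence λ₂ = -130.849° + -36.611° = -167.460°.

latitude 20.996°, longitude -167.460°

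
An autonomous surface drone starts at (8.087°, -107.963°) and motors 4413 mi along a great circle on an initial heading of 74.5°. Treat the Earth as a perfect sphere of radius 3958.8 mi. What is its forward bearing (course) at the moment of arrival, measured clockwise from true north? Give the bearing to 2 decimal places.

δ = 4413/3958.8 = 1.114732 rad (63.8694°).
Start latitude φ₁ = 0.141145 rad; initial bearing θ = 1.300270 rad.
sin φ₂ = sin φ₁ cos δ + cos φ₁ sin δ cos θ = (0.140677)(0.440418) + (0.990056)(0.897793)(0.267238) = 0.299495
φ₂ = asin(0.299495) = 0.304164 rad = 17.427°.
Δλ = atan2( sin θ sin δ cos φ₁ , cos δ − sin φ₁ sin φ₂ ) = atan2(0.856537, 0.398286) = 1.135542 rad = 65.062°.
λ₂ = λ₁ + Δλ = -42.901°.
The forward bearing on arrival equals the back-azimuth from the destination plus 180°.
Back-azimuth from P₂ (17.43°, -42.90°) to P₁ (8.09°, -107.96°), with Δλ' = λ₁ − λ₂ = -65.06°: atan2( sin Δλ' cos φ₁ , cos φ₂ sin φ₁ − sin φ₂ cos φ₁ cos Δλ' ) = 270.59°.
Final bearing = (270.59° + 180°) mod 360° = 90.59°.

final bearing 90.59°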